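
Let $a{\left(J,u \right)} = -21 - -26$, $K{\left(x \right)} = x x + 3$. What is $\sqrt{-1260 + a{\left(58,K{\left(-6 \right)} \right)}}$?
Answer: $i \sqrt{1255} \approx 35.426 i$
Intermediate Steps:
$K{\left(x \right)} = 3 + x^{2}$ ($K{\left(x \right)} = x^{2} + 3 = 3 + x^{2}$)
$a{\left(J,u \right)} = 5$ ($a{\left(J,u \right)} = -21 + 26 = 5$)
$\sqrt{-1260 + a{\left(58,K{\left(-6 \right)} \right)}} = \sqrt{-1260 + 5} = \sqrt{-1255} = i \sqrt{1255}$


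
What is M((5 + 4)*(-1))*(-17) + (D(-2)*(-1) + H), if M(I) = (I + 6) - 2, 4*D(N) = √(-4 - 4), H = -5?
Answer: 80 - I*√2/2 ≈ 80.0 - 0.70711*I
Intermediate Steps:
D(N) = I*√2/2 (D(N) = √(-4 - 4)/4 = √(-8)/4 = (2*I*√2)/4 = I*√2/2)
M(I) = 4 + I (M(I) = (6 + I) - 2 = 4 + I)
M((5 + 4)*(-1))*(-17) + (D(-2)*(-1) + H) = (4 + (5 + 4)*(-1))*(-17) + ((I*√2/2)*(-1) - 5) = (4 + 9*(-1))*(-17) + (-I*√2/2 - 5) = (4 - 9)*(-17) + (-5 - I*√2/2) = -5*(-17) + (-5 - I*√2/2) = 85 + (-5 - I*√2/2) = 80 - I*√2/2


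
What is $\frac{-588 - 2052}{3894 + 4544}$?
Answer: $- \frac{1320}{4219} \approx -0.31287$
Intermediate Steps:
$\frac{-588 - 2052}{3894 + 4544} = \frac{-588 - 2052}{8438} = \left(-2640\right) \frac{1}{8438} = - \frac{1320}{4219}$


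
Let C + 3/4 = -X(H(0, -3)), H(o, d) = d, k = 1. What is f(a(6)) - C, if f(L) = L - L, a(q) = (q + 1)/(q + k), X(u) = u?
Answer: -9/4 ≈ -2.2500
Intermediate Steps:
C = 9/4 (C = -¾ - 1*(-3) = -¾ + 3 = 9/4 ≈ 2.2500)
a(q) = 1 (a(q) = (q + 1)/(q + 1) = (1 + q)/(1 + q) = 1)
f(L) = 0
f(a(6)) - C = 0 - 1*9/4 = 0 - 9/4 = -9/4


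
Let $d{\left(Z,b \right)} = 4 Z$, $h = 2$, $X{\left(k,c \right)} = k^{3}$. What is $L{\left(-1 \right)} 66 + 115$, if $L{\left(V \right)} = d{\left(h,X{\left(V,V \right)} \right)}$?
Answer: $643$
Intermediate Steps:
$L{\left(V \right)} = 8$ ($L{\left(V \right)} = 4 \cdot 2 = 8$)
$L{\left(-1 \right)} 66 + 115 = 8 \cdot 66 + 115 = 528 + 115 = 643$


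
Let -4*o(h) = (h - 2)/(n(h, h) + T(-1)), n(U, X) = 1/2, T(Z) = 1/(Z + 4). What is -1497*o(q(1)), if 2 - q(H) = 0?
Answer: 0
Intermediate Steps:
q(H) = 2 (q(H) = 2 - 1*0 = 2 + 0 = 2)
T(Z) = 1/(4 + Z)
n(U, X) = 1/2
o(h) = 3/5 - 3*h/10 (o(h) = -(h - 2)/(4*(1/2 + 1/(4 - 1))) = -(-2 + h)/(4*(1/2 + 1/3)) = -(-2 + h)/(4*5/6) = -(-2 + h)*6/(4*5) = -(-12/5 + 6*h/5)/4 = 3/5 - 3*h/10)
-1497*o(q(1)) = -1497*(3/5 - 3/10*2) = -1497*(3/5 - 3/5) = -1497*0 = 0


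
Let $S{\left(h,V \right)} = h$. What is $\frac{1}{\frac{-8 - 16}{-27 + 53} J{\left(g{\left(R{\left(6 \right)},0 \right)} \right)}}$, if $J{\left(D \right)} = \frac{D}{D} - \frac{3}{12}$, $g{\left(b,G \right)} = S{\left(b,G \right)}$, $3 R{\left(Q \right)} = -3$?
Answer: $- \frac{13}{9} \approx -1.4444$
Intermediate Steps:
$R{\left(Q \right)} = -1$ ($R{\left(Q \right)} = \frac{1}{3} \left(-3\right) = -1$)
$g{\left(b,G \right)} = b$
$J{\left(D \right)} = \frac{3}{4}$ ($J{\left(D \right)} = 1 - \frac{1}{4} = \frac{3}{4}$)
$\frac{1}{\frac{-8 - 16}{-27 + 53} J{\left(g{\left(R{\left(6 \right)},0 \right)} \right)}} = \frac{1}{\frac{-8 - 16}{-27 + 53} \cdot \frac{3}{4}} = \frac{1}{- \frac{24}{26} \cdot \frac{3}{4}} = \frac{1}{\left(-24\right) \frac{1}{26} \cdot \frac{3}{4}} = \frac{1}{\left(- \frac{12}{13}\right) \frac{3}{4}} = \frac{1}{- \frac{9}{13}} = - \frac{13}{9}$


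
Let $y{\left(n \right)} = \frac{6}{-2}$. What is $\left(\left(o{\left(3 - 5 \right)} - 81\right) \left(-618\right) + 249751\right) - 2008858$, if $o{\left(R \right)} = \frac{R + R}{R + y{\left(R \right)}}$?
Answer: $- \frac{8547717}{5} \approx -1.7095 \cdot 10^{6}$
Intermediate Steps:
$y{\left(n \right)} = -3$ ($y{\left(n \right)} = 6 \left(- \frac{1}{2}\right) = -3$)
$o{\left(R \right)} = \frac{2 R}{-3 + R}$ ($o{\left(R \right)} = \frac{R + R}{R - 3} = \frac{2 R}{-3 + R}$)
$\left(\left(o{\left(3 - 5 \right)} - 81\right) \left(-618\right) + 249751\right) - 2008858 = \left(\left(\frac{2 \left(3 - 5\right)}{-3 + \left(3 - 5\right)} - 81\right) \left(-618\right) + 249751\right) - 2008858 = \left(\left(2 \left(-2\right) \frac{1}{-3 - 2} - 81\right) \left(-618\right) + 249751\right) - 2008858 = \left(\left(2 \left(-2\right) \frac{1}{-5} - 81\right) \left(-618\right) + 249751\right) - 2008858 = \left(\left(2 \left(-2\right) \left(- \frac{1}{5}\right) - 81\right) \left(-618\right) + 249751\right) - 2008858 = \left(\left(\frac{4}{5} - 81\right) \left(-618\right) + 249751\right) - 2008858 = \left(\left(- \frac{401}{5}\right) \left(-618\right) + 249751\right) - 2008858 = \left(\frac{247818}{5} + 249751\right) - 2008858 = \frac{1496573}{5} - 2008858 = - \frac{8547717}{5}$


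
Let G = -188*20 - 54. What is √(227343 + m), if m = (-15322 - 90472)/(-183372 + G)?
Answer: 2*√497862495235382/93593 ≈ 476.81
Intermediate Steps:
G = -3814 (G = -3760 - 54 = -3814)
m = 52897/93593 (m = (-15322 - 90472)/(-183372 - 3814) = -105794/(-187186) = -105794*(-1/187186) = 52897/93593 ≈ 0.56518)
√(227343 + m) = √(227343 + 52897/93593) = √(21277766296/93593) = 2*√497862495235382/93593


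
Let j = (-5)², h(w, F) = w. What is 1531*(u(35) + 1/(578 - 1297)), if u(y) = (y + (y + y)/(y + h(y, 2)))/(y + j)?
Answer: 3294712/3595 ≈ 916.47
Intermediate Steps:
j = 25
u(y) = (1 + y)/(25 + y) (u(y) = (y + (y + y)/(y + y))/(y + 25) = (y + (2*y)/((2*y)))/(25 + y) = (y + (2*y)*(1/(2*y)))/(25 + y) = (y + 1)/(25 + y) = (1 + y)/(25 + y))
1531*(u(35) + 1/(578 - 1297)) = 1531*((1 + 35)/(25 + 35) + 1/(578 - 1297)) = 1531*(36/60 + 1/(-719)) = 1531*((1/60)*36 - 1/719) = 1531*(⅗ - 1/719) = 1531*(2152/3595) = 3294712/3595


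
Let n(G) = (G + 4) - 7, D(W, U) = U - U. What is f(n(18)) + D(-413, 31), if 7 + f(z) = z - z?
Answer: -7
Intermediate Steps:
D(W, U) = 0
n(G) = -3 + G (n(G) = (4 + G) - 7 = -3 + G)
f(z) = -7 (f(z) = -7 + (z - z) = -7 + 0 = -7)
f(n(18)) + D(-413, 31) = -7 + 0 = -7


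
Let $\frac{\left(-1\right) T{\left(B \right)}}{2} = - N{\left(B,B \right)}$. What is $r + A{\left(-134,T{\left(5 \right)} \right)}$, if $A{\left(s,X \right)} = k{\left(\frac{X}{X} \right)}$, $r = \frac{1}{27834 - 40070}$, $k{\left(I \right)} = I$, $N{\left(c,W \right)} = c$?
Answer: $\frac{12235}{12236} \approx 0.99992$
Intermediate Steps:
$T{\left(B \right)} = 2 B$ ($T{\left(B \right)} = - 2 \left(- B\right) = 2 B$)
$r = - \frac{1}{12236}$ ($r = \frac{1}{-12236} = - \frac{1}{12236} \approx -8.1726 \cdot 10^{-5}$)
$A{\left(s,X \right)} = 1$ ($A{\left(s,X \right)} = \frac{X}{X} = 1$)
$r + A{\left(-134,T{\left(5 \right)} \right)} = - \frac{1}{12236} + 1 = \frac{12235}{12236}$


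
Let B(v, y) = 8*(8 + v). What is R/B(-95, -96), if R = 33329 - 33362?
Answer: 11/232 ≈ 0.047414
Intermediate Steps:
R = -33
B(v, y) = 64 + 8*v
R/B(-95, -96) = -33/(64 + 8*(-95)) = -33/(64 - 760) = -33/(-696) = -33*(-1/696) = 11/232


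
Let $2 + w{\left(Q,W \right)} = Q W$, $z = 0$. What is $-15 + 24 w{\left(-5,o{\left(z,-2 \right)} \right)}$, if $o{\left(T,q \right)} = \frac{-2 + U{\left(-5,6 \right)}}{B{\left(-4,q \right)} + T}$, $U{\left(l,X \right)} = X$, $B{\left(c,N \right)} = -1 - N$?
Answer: $-543$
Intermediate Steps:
$o{\left(T,q \right)} = \frac{4}{-1 + T - q}$ ($o{\left(T,q \right)} = \frac{-2 + 6}{\left(-1 - q\right) + T} = \frac{4}{-1 + T - q}$)
$w{\left(Q,W \right)} = -2 + Q W$
$-15 + 24 w{\left(-5,o{\left(z,-2 \right)} \right)} = -15 + 24 \left(-2 - 5 \left(- \frac{4}{1 - 2 - 0}\right)\right) = -15 + 24 \left(-2 - 5 \left(- \frac{4}{1 - 2 + 0}\right)\right) = -15 + 24 \left(-2 - 5 \left(- \frac{4}{-1}\right)\right) = -15 + 24 \left(-2 - 5 \left(\left(-4\right) \left(-1\right)\right)\right) = -15 + 24 \left(-2 - 20\right) = -15 + 24 \left(-22\right) = -15 - 528 = -543$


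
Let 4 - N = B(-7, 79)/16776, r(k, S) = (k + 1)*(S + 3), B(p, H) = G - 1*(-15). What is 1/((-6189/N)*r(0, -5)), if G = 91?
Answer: 33499/103826664 ≈ 0.00032264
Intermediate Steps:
B(p, H) = 106 (B(p, H) = 91 - 1*(-15) = 91 + 15 = 106)
r(k, S) = (1 + k)*(3 + S)
N = 33499/8388 (N = 4 - 106/16776 = 4 - 1*53/8388 = 4 - 53/8388 = 33499/8388 ≈ 3.9937)
1/((-6189/N)*r(0, -5)) = 1/((-6189/33499/8388)*(3 - 5 + 3*0 - 5*0)) = 1/((-6189*8388/33499)*(3 - 5 + 0 + 0)) = 1/(-51913332/33499*(-2)) = 1/(103826664/33499) = 33499/103826664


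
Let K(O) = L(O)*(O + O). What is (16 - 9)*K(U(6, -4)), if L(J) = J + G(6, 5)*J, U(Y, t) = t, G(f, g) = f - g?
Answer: 448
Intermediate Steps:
L(J) = 2*J (L(J) = J + (6 - 1*5)*J = J + (6 - 5)*J = J + 1*J = J + J = 2*J)
K(O) = 4*O**2 (K(O) = (2*O)*(O + O) = (2*O)*(2*O) = 4*O**2)
(16 - 9)*K(U(6, -4)) = (16 - 9)*(4*(-4)**2) = 7*(4*16) = 7*64 = 448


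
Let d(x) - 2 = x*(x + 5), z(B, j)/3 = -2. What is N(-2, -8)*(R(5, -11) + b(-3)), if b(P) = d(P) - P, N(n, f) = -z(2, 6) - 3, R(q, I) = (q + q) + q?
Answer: 42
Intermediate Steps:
z(B, j) = -6 (z(B, j) = 3*(-2) = -6)
d(x) = 2 + x*(5 + x) (d(x) = 2 + x*(x + 5) = 2 + x*(5 + x))
R(q, I) = 3*q (R(q, I) = 2*q + q = 3*q)
N(n, f) = 3 (N(n, f) = -1*(-6) - 3 = 6 - 3 = 3)
b(P) = 2 + P**2 + 4*P (b(P) = (2 + P**2 + 5*P) - P = 2 + P**2 + 4*P)
N(-2, -8)*(R(5, -11) + b(-3)) = 3*(3*5 + (2 + (-3)**2 + 4*(-3))) = 3*(15 + (2 + 9 - 12)) = 3*(15 - 1) = 3*14 = 42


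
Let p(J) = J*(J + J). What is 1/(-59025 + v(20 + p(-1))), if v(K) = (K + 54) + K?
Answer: -1/58927 ≈ -1.6970e-5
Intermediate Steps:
p(J) = 2*J² (p(J) = J*(2*J) = 2*J²)
v(K) = 54 + 2*K (v(K) = (54 + K) + K = 54 + 2*K)
1/(-59025 + v(20 + p(-1))) = 1/(-59025 + (54 + 2*(20 + 2*(-1)²))) = 1/(-59025 + (54 + 2*(20 + 2*1))) = 1/(-59025 + (54 + 2*(20 + 2))) = 1/(-59025 + (54 + 2*22)) = 1/(-59025 + (54 + 44)) = 1/(-59025 + 98) = 1/(-58927) = -1/58927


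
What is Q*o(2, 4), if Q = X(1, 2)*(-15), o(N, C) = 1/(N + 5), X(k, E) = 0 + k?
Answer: -15/7 ≈ -2.1429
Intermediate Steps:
X(k, E) = k
o(N, C) = 1/(5 + N)
Q = -15 (Q = 1*(-15) = -15)
Q*o(2, 4) = -15/(5 + 2) = -15/7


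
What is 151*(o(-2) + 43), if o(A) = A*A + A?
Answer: 6795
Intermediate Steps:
o(A) = A + A² (o(A) = A² + A = A + A²)
151*(o(-2) + 43) = 151*(-2*(1 - 2) + 43) = 151*(-2*(-1) + 43) = 151*(2 + 43) = 151*45 = 6795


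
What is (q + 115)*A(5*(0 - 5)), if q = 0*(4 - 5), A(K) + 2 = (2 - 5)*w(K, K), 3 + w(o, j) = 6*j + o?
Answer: 61180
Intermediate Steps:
w(o, j) = -3 + o + 6*j (w(o, j) = -3 + (6*j + o) = -3 + (o + 6*j) = -3 + o + 6*j)
A(K) = 7 - 21*K (A(K) = -2 + (2 - 5)*(-3 + K + 6*K) = -2 - 3*(-3 + 7*K) = -2 + (9 - 21*K) = 7 - 21*K)
q = 0 (q = 0*(-1) = 0)
(q + 115)*A(5*(0 - 5)) = (0 + 115)*(7 - 105*(0 - 5)) = 115*(7 - 105*(-5)) = 115*(7 - 21*(-25)) = 115*(7 + 525) = 115*532 = 61180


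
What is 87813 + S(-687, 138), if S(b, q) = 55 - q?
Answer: 87730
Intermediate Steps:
87813 + S(-687, 138) = 87813 + (55 - 1*138) = 87813 + (55 - 138) = 87813 - 83 = 87730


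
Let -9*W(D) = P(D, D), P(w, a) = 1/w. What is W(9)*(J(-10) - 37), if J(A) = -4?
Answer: 41/81 ≈ 0.50617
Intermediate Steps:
W(D) = -1/(9*D)
W(9)*(J(-10) - 37) = (-⅑/9)*(-4 - 37) = -⅑*⅑*(-41) = -1/81*(-41) = 41/81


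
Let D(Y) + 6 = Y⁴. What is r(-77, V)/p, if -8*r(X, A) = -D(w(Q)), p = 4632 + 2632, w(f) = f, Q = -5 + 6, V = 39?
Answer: -5/58112 ≈ -8.6041e-5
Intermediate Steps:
Q = 1
D(Y) = -6 + Y⁴
p = 7264
r(X, A) = -5/8 (r(X, A) = -(-1)*(-6 + 1⁴)/8 = -(-1)*(-6 + 1)/8 = -(-1)*(-5)/8 = -⅛*5 = -5/8)
r(-77, V)/p = -5/8/7264 = -5/8*1/7264 = -5/58112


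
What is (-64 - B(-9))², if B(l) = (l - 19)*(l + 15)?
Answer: 10816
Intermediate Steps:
B(l) = (-19 + l)*(15 + l)
(-64 - B(-9))² = (-64 - (-285 + (-9)² - 4*(-9)))² = (-64 - (-285 + 81 + 36))² = (-64 - 1*(-168))² = (-64 + 168)² = 104² = 10816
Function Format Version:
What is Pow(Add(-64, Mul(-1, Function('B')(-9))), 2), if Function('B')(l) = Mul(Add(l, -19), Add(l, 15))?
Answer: 10816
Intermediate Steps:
Function('B')(l) = Mul(Add(-19, l), Add(15, l))
Pow(Add(-64, Mul(-1, Function('B')(-9))), 2) = Pow(Add(-64, Mul(-1, Add(-285, Pow(-9, 2), Mul(-4, -9)))), 2) = Pow(Add(-64, Mul(-1, Add(-285, 81, 36))), 2) = Pow(Add(-64, Mul(-1, -168)), 2) = Pow(Add(-64, 168), 2) = Pow(104, 2) = 10816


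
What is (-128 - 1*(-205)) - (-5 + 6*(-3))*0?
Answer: 77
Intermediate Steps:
(-128 - 1*(-205)) - (-5 + 6*(-3))*0 = (-128 + 205) - (-5 - 18)*0 = 77 - (-23)*0 = 77 - 1*0 = 77 + 0 = 77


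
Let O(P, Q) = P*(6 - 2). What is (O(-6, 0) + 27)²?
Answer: 9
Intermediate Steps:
O(P, Q) = 4*P (O(P, Q) = P*4 = 4*P)
(O(-6, 0) + 27)² = (4*(-6) + 27)² = (-24 + 27)² = 3² = 9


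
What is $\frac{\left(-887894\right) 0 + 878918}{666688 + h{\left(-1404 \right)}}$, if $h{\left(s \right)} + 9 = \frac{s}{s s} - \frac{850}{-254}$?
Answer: $\frac{156718110744}{118874795705} \approx 1.3183$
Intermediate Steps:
$h{\left(s \right)} = - \frac{718}{127} + \frac{1}{s}$ ($h{\left(s \right)} = -9 + \left(\frac{s}{s s} - \frac{850}{-254}\right) = -9 + \left(\frac{s}{s^{2}} - - \frac{425}{127}\right) = -9 + \left(\frac{s}{s^{2}} + \frac{425}{127}\right) = -9 + \left(\frac{1}{s} + \frac{425}{127}\right) = -9 + \left(\frac{425}{127} + \frac{1}{s}\right) = - \frac{718}{127} + \frac{1}{s}$)
$\frac{\left(-887894\right) 0 + 878918}{666688 + h{\left(-1404 \right)}} = \frac{\left(-887894\right) 0 + 878918}{666688 - \left(\frac{718}{127} - \frac{1}{-1404}\right)} = \frac{0 + 878918}{666688 - \frac{1008199}{178308}} = \frac{878918}{666688 - \frac{1008199}{178308}} = \frac{878918}{\frac{118874795705}{178308}} = 878918 \cdot \frac{178308}{118874795705} = \frac{156718110744}{118874795705}$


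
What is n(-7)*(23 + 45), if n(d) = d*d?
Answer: 3332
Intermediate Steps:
n(d) = d²
n(-7)*(23 + 45) = (-7)²*(23 + 45) = 49*68 = 3332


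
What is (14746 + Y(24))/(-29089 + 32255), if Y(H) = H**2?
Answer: 7661/1583 ≈ 4.8395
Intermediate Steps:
(14746 + Y(24))/(-29089 + 32255) = (14746 + 24**2)/(-29089 + 32255) = (14746 + 576)/3166 = 15322*(1/3166) = 7661/1583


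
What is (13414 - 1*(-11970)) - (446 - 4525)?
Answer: 29463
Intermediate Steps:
(13414 - 1*(-11970)) - (446 - 4525) = (13414 + 11970) - 1*(-4079) = 25384 + 4079 = 29463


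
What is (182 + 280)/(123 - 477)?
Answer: -77/59 ≈ -1.3051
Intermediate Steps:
(182 + 280)/(123 - 477) = 462/(-354) = 462*(-1/354) = -77/59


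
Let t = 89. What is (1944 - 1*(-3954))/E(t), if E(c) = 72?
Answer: 983/12 ≈ 81.917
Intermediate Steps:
(1944 - 1*(-3954))/E(t) = (1944 - 1*(-3954))/72 = (1944 + 3954)*(1/72) = 5898*(1/72) = 983/12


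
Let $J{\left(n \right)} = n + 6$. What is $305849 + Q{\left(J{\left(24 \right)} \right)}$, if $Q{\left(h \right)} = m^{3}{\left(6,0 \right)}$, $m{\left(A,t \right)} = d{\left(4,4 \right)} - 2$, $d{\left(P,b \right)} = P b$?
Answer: $308593$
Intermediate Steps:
$J{\left(n \right)} = 6 + n$
$m{\left(A,t \right)} = 14$ ($m{\left(A,t \right)} = 4 \cdot 4 - 2 = 16 - 2 = 14$)
$Q{\left(h \right)} = 2744$ ($Q{\left(h \right)} = 14^{3} = 2744$)
$305849 + Q{\left(J{\left(24 \right)} \right)} = 305849 + 2744 = 308593$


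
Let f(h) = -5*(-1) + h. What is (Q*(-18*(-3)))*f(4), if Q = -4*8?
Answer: -15552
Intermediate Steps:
f(h) = 5 + h
Q = -32
(Q*(-18*(-3)))*f(4) = (-(-576)*(-3))*(5 + 4) = -32*54*9 = -1728*9 = -15552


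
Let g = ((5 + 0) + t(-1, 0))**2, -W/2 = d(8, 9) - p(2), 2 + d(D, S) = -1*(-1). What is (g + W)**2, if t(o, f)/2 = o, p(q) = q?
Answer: 225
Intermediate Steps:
t(o, f) = 2*o
d(D, S) = -1 (d(D, S) = -2 - 1*(-1) = -2 + 1 = -1)
W = 6 (W = -2*(-1 - 1*2) = -2*(-1 - 2) = -2*(-3) = 6)
g = 9 (g = ((5 + 0) + 2*(-1))**2 = (5 - 2)**2 = 3**2 = 9)
(g + W)**2 = (9 + 6)**2 = 15**2 = 225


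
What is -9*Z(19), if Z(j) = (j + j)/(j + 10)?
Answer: -342/29 ≈ -11.793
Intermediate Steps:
Z(j) = 2*j/(10 + j) (Z(j) = (2*j)/(10 + j) = 2*j/(10 + j))
-9*Z(19) = -18*19/(10 + 19) = -18*19/29 = -9*38/29 = -342/29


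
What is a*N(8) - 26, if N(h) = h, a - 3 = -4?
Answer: -34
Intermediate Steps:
a = -1 (a = 3 - 4 = -1)
a*N(8) - 26 = -1*8 - 26 = -8 - 26 = -34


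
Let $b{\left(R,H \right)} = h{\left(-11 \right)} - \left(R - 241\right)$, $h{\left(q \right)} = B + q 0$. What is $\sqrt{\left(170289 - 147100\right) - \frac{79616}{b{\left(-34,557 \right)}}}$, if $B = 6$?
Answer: $\frac{7 \sqrt{36911317}}{281} \approx 151.35$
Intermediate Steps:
$h{\left(q \right)} = 6$ ($h{\left(q \right)} = 6 + q 0 = 6 + 0 = 6$)
$b{\left(R,H \right)} = 247 - R$ ($b{\left(R,H \right)} = 6 - \left(R - 241\right) = 6 - \left(-241 + R\right) = 247 - R$)
$\sqrt{\left(170289 - 147100\right) - \frac{79616}{b{\left(-34,557 \right)}}} = \sqrt{\left(170289 - 147100\right) - \frac{79616}{247 - -34}} = \sqrt{\left(170289 - 147100\right) - \frac{79616}{247 + 34}} = \sqrt{23189 - \frac{79616}{281}} = \sqrt{\frac{6436493}{281}} = \frac{7 \sqrt{36911317}}{281}$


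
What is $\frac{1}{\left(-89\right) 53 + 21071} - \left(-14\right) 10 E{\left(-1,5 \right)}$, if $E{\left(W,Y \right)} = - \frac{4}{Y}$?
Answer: $- \frac{1831647}{16354} \approx -112.0$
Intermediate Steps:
$\frac{1}{\left(-89\right) 53 + 21071} - \left(-14\right) 10 E{\left(-1,5 \right)} = \frac{1}{\left(-89\right) 53 + 21071} - \left(-14\right) 10 \left(- \frac{4}{5}\right) = \frac{1}{-4717 + 21071} - - 140 \left(\left(-4\right) \frac{1}{5}\right) = \frac{1}{16354} - \left(-140\right) \left(- \frac{4}{5}\right) = \frac{1}{16354} - 112 = - \frac{1831647}{16354}$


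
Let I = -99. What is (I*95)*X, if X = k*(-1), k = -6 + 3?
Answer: -28215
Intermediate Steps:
k = -3
X = 3 (X = -3*(-1) = 3)
(I*95)*X = -99*95*3 = -9405*3 = -28215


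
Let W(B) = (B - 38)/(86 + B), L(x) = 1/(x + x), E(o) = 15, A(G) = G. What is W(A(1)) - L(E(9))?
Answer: -133/290 ≈ -0.45862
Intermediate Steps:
L(x) = 1/(2*x)
W(B) = (-38 + B)/(86 + B)
W(A(1)) - L(E(9)) = (-38 + 1)/(86 + 1) - 1/(2*15) = -37/87 - 1/(2*15) = (1/87)*(-37) - 1*1/30 = -37/87 - 1/30 = -133/290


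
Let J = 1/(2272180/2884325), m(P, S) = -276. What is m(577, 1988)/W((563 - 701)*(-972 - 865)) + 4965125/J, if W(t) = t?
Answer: 828976209218554/211940201 ≈ 3.9114e+6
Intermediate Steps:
J = 576865/454436 (J = 1/(2272180*(1/2884325)) = 1/(454436/576865) = 576865/454436 ≈ 1.2694)
m(577, 1988)/W((563 - 701)*(-972 - 865)) + 4965125/J = -276*1/((-972 - 865)*(563 - 701)) + 4965125/(576865/454436) = -276/((-138*(-1837))) + 4965125*(454436/576865) = -276/253506 + 451266308900/115373 = -276*1/253506 + 451266308900/115373 = -2/1837 + 451266308900/115373 = 828976209218554/211940201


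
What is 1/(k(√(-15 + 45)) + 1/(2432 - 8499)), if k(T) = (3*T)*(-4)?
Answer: 6067/159012672479 - 441701868*√30/159012672479 ≈ -0.015214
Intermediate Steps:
k(T) = -12*T
1/(k(√(-15 + 45)) + 1/(2432 - 8499)) = 1/(-12*√(-15 + 45) + 1/(2432 - 8499)) = 1/(-12*√30 + 1/(-6067)) = 1/(-12*√30 - 1/6067) = 1/(-1/6067 - 12*√30)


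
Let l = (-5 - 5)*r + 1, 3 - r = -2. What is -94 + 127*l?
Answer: -6317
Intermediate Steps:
r = 5 (r = 3 - 1*(-2) = 3 + 2 = 5)
l = -49 (l = (-5 - 5)*5 + 1 = -10*5 + 1 = -50 + 1 = -49)
-94 + 127*l = -94 + 127*(-49) = -94 - 6223 = -6317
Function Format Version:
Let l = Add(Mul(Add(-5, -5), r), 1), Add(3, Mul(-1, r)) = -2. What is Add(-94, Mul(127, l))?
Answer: -6317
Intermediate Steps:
r = 5 (r = Add(3, Mul(-1, -2)) = Add(3, 2) = 5)
l = -49 (l = Add(Mul(Add(-5, -5), 5), 1) = Add(Mul(-10, 5), 1) = Add(-50, 1) = -49)
Add(-94, Mul(127, l)) = Add(-94, Mul(127, -49)) = Add(-94, -6223) = -6317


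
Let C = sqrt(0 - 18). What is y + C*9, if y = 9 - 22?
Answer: -13 + 27*I*sqrt(2) ≈ -13.0 + 38.184*I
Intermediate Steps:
C = 3*I*sqrt(2) (C = sqrt(-18) = 3*I*sqrt(2) ≈ 4.2426*I)
y = -13
y + C*9 = -13 + (3*I*sqrt(2))*9 = -13 + 27*I*sqrt(2)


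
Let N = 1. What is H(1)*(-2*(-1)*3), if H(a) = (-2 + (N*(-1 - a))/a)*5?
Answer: -120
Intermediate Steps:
H(a) = -10 + 5*(-1 - a)/a (H(a) = (-2 + (1*(-1 - a))/a)*5 = (-2 + (-1 - a)/a)*5 = -10 + 5*(-1 - a)/a)
H(1)*(-2*(-1)*3) = (-15 - 5/1)*(-2*(-1)*3) = (-15 - 5*1)*(2*3) = (-15 - 5)*6 = -20*6 = -120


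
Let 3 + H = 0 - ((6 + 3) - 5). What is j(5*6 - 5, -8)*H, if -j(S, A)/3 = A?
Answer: -168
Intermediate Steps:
H = -7 (H = -3 + (0 - ((6 + 3) - 5)) = -3 + (0 - (9 - 5)) = -3 + (0 - 1*4) = -3 + (0 - 4) = -3 - 4 = -7)
j(S, A) = -3*A
j(5*6 - 5, -8)*H = -3*(-8)*(-7) = 24*(-7) = -168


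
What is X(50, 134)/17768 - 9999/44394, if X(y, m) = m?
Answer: -14309453/65732716 ≈ -0.21769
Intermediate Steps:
X(50, 134)/17768 - 9999/44394 = 134/17768 - 9999/44394 = 134*(1/17768) - 9999*1/44394 = 67/8884 - 3333/14798 = -14309453/65732716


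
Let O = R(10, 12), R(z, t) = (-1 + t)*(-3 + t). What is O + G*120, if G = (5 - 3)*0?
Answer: 99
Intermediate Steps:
O = 99 (O = 3 + 12² - 4*12 = 3 + 144 - 48 = 99)
G = 0 (G = 2*0 = 0)
O + G*120 = 99 + 0*120 = 99 + 0 = 99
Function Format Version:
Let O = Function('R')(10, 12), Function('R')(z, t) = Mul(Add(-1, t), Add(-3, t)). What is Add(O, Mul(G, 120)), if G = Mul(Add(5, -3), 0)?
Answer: 99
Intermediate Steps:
O = 99 (O = Add(3, Pow(12, 2), Mul(-4, 12)) = Add(3, 144, -48) = 99)
G = 0 (G = Mul(2, 0) = 0)
Add(O, Mul(G, 120)) = Add(99, Mul(0, 120)) = Add(99, 0) = 99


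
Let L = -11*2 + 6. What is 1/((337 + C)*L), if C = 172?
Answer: -1/8144 ≈ -0.00012279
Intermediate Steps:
L = -16 (L = -22 + 6 = -16)
1/((337 + C)*L) = 1/((337 + 172)*(-16)) = 1/(509*(-16)) = 1/(-8144) = -1/8144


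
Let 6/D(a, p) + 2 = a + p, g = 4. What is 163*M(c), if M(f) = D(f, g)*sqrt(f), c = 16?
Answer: 652/3 ≈ 217.33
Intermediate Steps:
D(a, p) = 6/(-2 + a + p) (D(a, p) = 6/(-2 + (a + p)) = 6/(-2 + a + p))
M(f) = 6*sqrt(f)/(2 + f) (M(f) = (6/(-2 + f + 4))*sqrt(f) = (6/(2 + f))*sqrt(f) = 6*sqrt(f)/(2 + f))
163*M(c) = 163*(6*sqrt(16)/(2 + 16)) = 163*(6*4/18) = 163*(6*4*(1/18)) = 163*(4/3) = 652/3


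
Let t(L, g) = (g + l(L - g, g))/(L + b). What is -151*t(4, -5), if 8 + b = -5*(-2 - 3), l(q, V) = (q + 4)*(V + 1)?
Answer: 2869/7 ≈ 409.86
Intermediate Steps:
l(q, V) = (1 + V)*(4 + q) (l(q, V) = (4 + q)*(1 + V) = (1 + V)*(4 + q))
b = 17 (b = -8 - 5*(-2 - 3) = -8 - 5*(-5) = -8 + 25 = 17)
t(L, g) = (4 + L + 4*g + g*(L - g))/(17 + L) (t(L, g) = (g + (4 + (L - g) + 4*g + g*(L - g)))/(L + 17) = (g + (4 + L + 3*g + g*(L - g)))/(17 + L) = (4 + L + 4*g + g*(L - g))/(17 + L))
-151*t(4, -5) = -151*(4 + 4 + 4*(-5) - 5*(4 - 1*(-5)))/(17 + 4) = -151*(4 + 4 - 20 - 5*(4 + 5))/21 = -151*(4 + 4 - 20 - 5*9)/21 = -151*(4 + 4 - 20 - 45)/21 = -151*(-57)/21 = -151*(-19/7) = 2869/7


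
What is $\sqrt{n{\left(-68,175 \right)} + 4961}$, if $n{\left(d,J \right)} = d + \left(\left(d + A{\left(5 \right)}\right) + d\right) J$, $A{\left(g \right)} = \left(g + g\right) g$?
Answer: $i \sqrt{10157} \approx 100.78 i$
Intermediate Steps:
$A{\left(g \right)} = 2 g^{2}$ ($A{\left(g \right)} = 2 g g = 2 g^{2}$)
$n{\left(d,J \right)} = d + J \left(50 + 2 d\right)$ ($n{\left(d,J \right)} = d + \left(\left(d + 2 \cdot 5^{2}\right) + d\right) J = d + \left(\left(d + 2 \cdot 25\right) + d\right) J = d + \left(\left(d + 50\right) + d\right) J = d + \left(\left(50 + d\right) + d\right) J = d + \left(50 + 2 d\right) J = d + J \left(50 + 2 d\right)$)
$\sqrt{n{\left(-68,175 \right)} + 4961} = \sqrt{\left(-68 + 50 \cdot 175 + 2 \cdot 175 \left(-68\right)\right) + 4961} = \sqrt{\left(-68 + 8750 - 23800\right) + 4961} = \sqrt{-15118 + 4961} = \sqrt{-10157} = i \sqrt{10157}$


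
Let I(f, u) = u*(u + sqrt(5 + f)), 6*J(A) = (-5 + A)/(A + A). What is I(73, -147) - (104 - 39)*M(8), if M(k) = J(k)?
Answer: 691423/32 - 147*sqrt(78) ≈ 20309.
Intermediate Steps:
J(A) = (-5 + A)/(12*A) (J(A) = ((-5 + A)/(A + A))/6 = ((-5 + A)/((2*A)))/6 = ((-5 + A)*(1/(2*A)))/6 = ((-5 + A)/(2*A))/6 = (-5 + A)/(12*A))
M(k) = (-5 + k)/(12*k)
I(73, -147) - (104 - 39)*M(8) = -147*(-147 + sqrt(5 + 73)) - (104 - 39)*(1/12)*(-5 + 8)/8 = -147*(-147 + sqrt(78)) - 65*(1/12)*(1/8)*3 = (21609 - 147*sqrt(78)) - 65/32 = 691423/32 - 147*sqrt(78)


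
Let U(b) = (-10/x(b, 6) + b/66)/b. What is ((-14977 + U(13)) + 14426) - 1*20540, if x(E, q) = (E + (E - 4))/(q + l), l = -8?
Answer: -18096005/858 ≈ -21091.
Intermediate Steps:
x(E, q) = (-4 + 2*E)/(-8 + q) (x(E, q) = (E + (E - 4))/(q - 8) = (E + (-4 + E))/(-8 + q) = (-4 + 2*E)/(-8 + q))
U(b) = (-10/(2 - b) + b/66)/b (U(b) = (-10*(-8 + 6)/(2*(-2 + b)) + b/66)/b = (-10*(-1/(-2 + b)) + b*(1/66))/b = (-10*(-1/(-2 + b)) + b/66)/b = (-10/(2 - b) + b/66)/b)
((-14977 + U(13)) + 14426) - 1*20540 = ((-14977 + (1/66)*(-660 + 13*(2 - 1*13))/(13*(2 - 1*13))) + 14426) - 1*20540 = ((-14977 + (1/66)*(1/13)*(-660 + 13*(2 - 13))/(2 - 13)) + 14426) - 20540 = ((-14977 + (1/66)*(1/13)*(-660 + 13*(-11))/(-11)) + 14426) - 20540 = ((-14977 + (1/66)*(1/13)*(-1/11)*(-660 - 143)) + 14426) - 20540 = ((-14977 + (1/66)*(1/13)*(-1/11)*(-803)) + 14426) - 20540 = ((-14977 + 73/858) + 14426) - 20540 = (-12850193/858 + 14426) - 20540 = -472685/858 - 20540 = -18096005/858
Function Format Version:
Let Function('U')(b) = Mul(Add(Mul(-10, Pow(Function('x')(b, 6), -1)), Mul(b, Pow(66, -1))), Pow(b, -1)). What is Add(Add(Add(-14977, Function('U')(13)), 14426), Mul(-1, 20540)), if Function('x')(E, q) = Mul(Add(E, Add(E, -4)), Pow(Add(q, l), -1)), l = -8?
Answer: Rational(-18096005, 858) ≈ -21091.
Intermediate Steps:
Function('x')(E, q) = Mul(Pow(Add(-8, q), -1), Add(-4, Mul(2, E))) (Function('x')(E, q) = Mul(Add(E, Add(E, -4)), Pow(Add(q, -8), -1)) = Mul(Add(E, Add(-4, E)), Pow(Add(-8, q), -1)) = Mul(Add(-4, Mul(2, E)), Pow(Add(-8, q), -1)) = Mul(Pow(Add(-8, q), -1), Add(-4, Mul(2, E))))
Function('U')(b) = Mul(Pow(b, -1), Add(Mul(-10, Pow(Add(2, Mul(-1, b)), -1)), Mul(Rational(1, 66), b))) (Function('U')(b) = Mul(Add(Mul(-10, Pow(Mul(2, Pow(Add(-8, 6), -1), Add(-2, b)), -1)), Mul(b, Pow(66, -1))), Pow(b, -1)) = Mul(Add(Mul(-10, Pow(Mul(2, Pow(-2, -1), Add(-2, b)), -1)), Mul(b, Rational(1, 66))), Pow(b, -1)) = Mul(Add(Mul(-10, Pow(Mul(2, Rational(-1, 2), Add(-2, b)), -1)), Mul(Rational(1, 66), b)), Pow(b, -1)) = Mul(Add(Mul(-10, Pow(Add(2, Mul(-1, b)), -1)), Mul(Rational(1, 66), b)), Pow(b, -1)) = Mul(Pow(b, -1), Add(Mul(-10, Pow(Add(2, Mul(-1, b)), -1)), Mul(Rational(1, 66), b))))
Add(Add(Add(-14977, Function('U')(13)), 14426), Mul(-1, 20540)) = Add(Add(Add(-14977, Mul(Rational(1, 66), Pow(13, -1), Pow(Add(2, Mul(-1, 13)), -1), Add(-660, Mul(13, Add(2, Mul(-1, 13)))))), 14426), Mul(-1, 20540)) = Add(Add(Add(-14977, Mul(Rational(1, 66), Rational(1, 13), Pow(Add(2, -13), -1), Add(-660, Mul(13, Add(2, -13))))), 14426), -20540) = Add(Add(Add(-14977, Mul(Rational(1, 66), Rational(1, 13), Pow(-11, -1), Add(-660, Mul(13, -11)))), 14426), -20540) = Add(Add(Add(-14977, Mul(Rational(1, 66), Rational(1, 13), Rational(-1, 11), Add(-660, -143))), 14426), -20540) = Add(Add(Add(-14977, Mul(Rational(1, 66), Rational(1, 13), Rational(-1, 11), -803)), 14426), -20540) = Add(Add(Add(-14977, Rational(73, 858)), 14426), -20540) = Add(Add(Rational(-12850193, 858), 14426), -20540) = Add(Rational(-472685, 858), -20540) = Rational(-18096005, 858)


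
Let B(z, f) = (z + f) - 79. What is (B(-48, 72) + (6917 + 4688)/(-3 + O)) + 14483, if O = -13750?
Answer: 198416679/13753 ≈ 14427.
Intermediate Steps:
B(z, f) = -79 + f + z (B(z, f) = (f + z) - 79 = -79 + f + z)
(B(-48, 72) + (6917 + 4688)/(-3 + O)) + 14483 = ((-79 + 72 - 48) + (6917 + 4688)/(-3 - 13750)) + 14483 = (-55 + 11605/(-13753)) + 14483 = (-55 + 11605*(-1/13753)) + 14483 = (-55 - 11605/13753) + 14483 = -768020/13753 + 14483 = 198416679/13753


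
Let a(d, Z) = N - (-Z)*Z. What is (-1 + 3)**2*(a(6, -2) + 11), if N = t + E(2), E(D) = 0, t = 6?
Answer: 84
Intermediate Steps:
N = 6 (N = 6 + 0 = 6)
a(d, Z) = 6 + Z**2 (a(d, Z) = 6 - (-Z)*Z = 6 - (-1)*Z**2 = 6 + Z**2)
(-1 + 3)**2*(a(6, -2) + 11) = (-1 + 3)**2*((6 + (-2)**2) + 11) = 2**2*((6 + 4) + 11) = 4*(10 + 11) = 4*21 = 84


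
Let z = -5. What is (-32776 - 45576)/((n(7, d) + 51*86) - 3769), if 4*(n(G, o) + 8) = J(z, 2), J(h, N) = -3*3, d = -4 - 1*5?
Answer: -313408/2427 ≈ -129.13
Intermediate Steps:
d = -9 (d = -4 - 5 = -9)
J(h, N) = -9
n(G, o) = -41/4 (n(G, o) = -8 + (¼)*(-9) = -8 - 9/4 = -41/4)
(-32776 - 45576)/((n(7, d) + 51*86) - 3769) = (-32776 - 45576)/((-41/4 + 51*86) - 3769) = -78352/((-41/4 + 4386) - 3769) = -78352/(17503/4 - 3769) = -78352/2427/4 = -78352*4/2427 = -313408/2427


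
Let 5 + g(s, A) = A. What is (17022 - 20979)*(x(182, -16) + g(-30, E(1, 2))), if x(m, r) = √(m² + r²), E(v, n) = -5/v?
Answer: 39570 - 7914*√8345 ≈ -6.8338e+5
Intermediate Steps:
g(s, A) = -5 + A
(17022 - 20979)*(x(182, -16) + g(-30, E(1, 2))) = (17022 - 20979)*(√(182² + (-16)²) + (-5 - 5/1)) = -3957*(√(33124 + 256) + (-5 - 5*1)) = -3957*(√33380 + (-5 - 5)) = -3957*(2*√8345 - 10) = -3957*(-10 + 2*√8345) = 39570 - 7914*√8345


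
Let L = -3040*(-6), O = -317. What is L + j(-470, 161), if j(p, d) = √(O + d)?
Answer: 18240 + 2*I*√39 ≈ 18240.0 + 12.49*I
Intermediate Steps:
j(p, d) = √(-317 + d)
L = 18240
L + j(-470, 161) = 18240 + √(-317 + 161) = 18240 + √(-156) = 18240 + 2*I*√39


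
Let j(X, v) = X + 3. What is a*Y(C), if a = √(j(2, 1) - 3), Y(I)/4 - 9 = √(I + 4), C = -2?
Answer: 8 + 36*√2 ≈ 58.912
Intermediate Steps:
j(X, v) = 3 + X
Y(I) = 36 + 4*√(4 + I) (Y(I) = 36 + 4*√(I + 4) = 36 + 4*√(4 + I))
a = √2 (a = √((3 + 2) - 3) = √(5 - 3) = √2 ≈ 1.4142)
a*Y(C) = √2*(36 + 4*√(4 - 2)) = √2*(36 + 4*√2)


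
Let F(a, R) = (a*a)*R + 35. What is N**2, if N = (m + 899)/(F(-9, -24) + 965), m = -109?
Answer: 156025/222784 ≈ 0.70034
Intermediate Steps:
F(a, R) = 35 + R*a**2 (F(a, R) = a**2*R + 35 = R*a**2 + 35 = 35 + R*a**2)
N = -395/472 (N = (-109 + 899)/((35 - 24*(-9)**2) + 965) = 790/((35 - 24*81) + 965) = 790/((35 - 1944) + 965) = 790/(-1909 + 965) = 790/(-944) = 790*(-1/944) = -395/472 ≈ -0.83686)
N**2 = (-395/472)**2 = 156025/222784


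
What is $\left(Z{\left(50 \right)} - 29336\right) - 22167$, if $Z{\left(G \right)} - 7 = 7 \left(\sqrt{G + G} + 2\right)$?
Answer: $-51412$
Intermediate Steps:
$Z{\left(G \right)} = 21 + 7 \sqrt{2} \sqrt{G}$ ($Z{\left(G \right)} = 7 + 7 \left(\sqrt{G + G} + 2\right) = 7 + 7 \left(\sqrt{2 G} + 2\right) = 7 + 7 \left(\sqrt{2} \sqrt{G} + 2\right) = 7 + 7 \left(2 + \sqrt{2} \sqrt{G}\right) = 7 + \left(14 + 7 \sqrt{2} \sqrt{G}\right) = 21 + 7 \sqrt{2} \sqrt{G}$)
$\left(Z{\left(50 \right)} - 29336\right) - 22167 = \left(\left(21 + 7 \sqrt{2} \sqrt{50}\right) - 29336\right) - 22167 = \left(\left(21 + 7 \sqrt{2} \cdot 5 \sqrt{2}\right) - 29336\right) - 22167 = \left(\left(21 + 70\right) - 29336\right) - 22167 = \left(91 - 29336\right) - 22167 = -29245 - 22167 = -51412$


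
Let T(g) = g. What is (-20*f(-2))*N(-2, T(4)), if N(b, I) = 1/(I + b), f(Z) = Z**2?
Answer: -40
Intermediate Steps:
(-20*f(-2))*N(-2, T(4)) = (-20*(-2)**2)/(4 - 2) = -20*4/2 = -80*1/2 = -40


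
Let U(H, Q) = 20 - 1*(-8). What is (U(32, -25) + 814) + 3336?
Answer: 4178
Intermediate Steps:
U(H, Q) = 28 (U(H, Q) = 20 + 8 = 28)
(U(32, -25) + 814) + 3336 = (28 + 814) + 3336 = 842 + 3336 = 4178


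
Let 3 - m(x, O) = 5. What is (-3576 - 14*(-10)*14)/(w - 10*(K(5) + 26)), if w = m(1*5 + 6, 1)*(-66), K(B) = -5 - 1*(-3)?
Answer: 404/27 ≈ 14.963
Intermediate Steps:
m(x, O) = -2 (m(x, O) = 3 - 1*5 = 3 - 5 = -2)
K(B) = -2 (K(B) = -5 + 3 = -2)
w = 132 (w = -2*(-66) = 132)
(-3576 - 14*(-10)*14)/(w - 10*(K(5) + 26)) = (-3576 - 14*(-10)*14)/(132 - 10*(-2 + 26)) = (-3576 + 140*14)/(132 - 10*24) = (-3576 + 1960)/(132 - 240) = -1616/(-108) = -1616*(-1/108) = 404/27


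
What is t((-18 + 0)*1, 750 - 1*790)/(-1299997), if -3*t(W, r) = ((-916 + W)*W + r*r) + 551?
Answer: 6321/1299997 ≈ 0.0048623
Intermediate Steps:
t(W, r) = -551/3 - r²/3 - W*(-916 + W)/3 (t(W, r) = -(((-916 + W)*W + r*r) + 551)/3 = -((W*(-916 + W) + r²) + 551)/3 = -((r² + W*(-916 + W)) + 551)/3 = -(551 + r² + W*(-916 + W))/3 = -551/3 - r²/3 - W*(-916 + W)/3)
t((-18 + 0)*1, 750 - 1*790)/(-1299997) = (-551/3 - (-18 + 0)²/3 - (750 - 1*790)²/3 + 916*((-18 + 0)*1)/3)/(-1299997) = (-551/3 - (-18*1)²/3 - (750 - 790)²/3 + 916*(-18*1)/3)*(-1/1299997) = (-551/3 - ⅓*(-18)² - ⅓*(-40)² + (916/3)*(-18))*(-1/1299997) = (-551/3 - ⅓*324 - ⅓*1600 - 5496)*(-1/1299997) = (-551/3 - 108 - 1600/3 - 5496)*(-1/1299997) = -6321*(-1/1299997) = 6321/1299997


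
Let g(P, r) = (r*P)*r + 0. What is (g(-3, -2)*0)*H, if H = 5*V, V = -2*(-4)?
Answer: 0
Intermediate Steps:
V = 8
g(P, r) = P*r**2 (g(P, r) = (P*r)*r + 0 = P*r**2 + 0 = P*r**2)
H = 40 (H = 5*8 = 40)
(g(-3, -2)*0)*H = (-3*(-2)**2*0)*40 = (-3*4*0)*40 = -12*0*40 = 0*40 = 0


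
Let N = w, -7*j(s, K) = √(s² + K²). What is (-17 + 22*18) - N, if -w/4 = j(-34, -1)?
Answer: 379 - 4*√1157/7 ≈ 359.56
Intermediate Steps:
j(s, K) = -√(K² + s²)/7 (j(s, K) = -√(s² + K²)/7 = -√(K² + s²)/7)
w = 4*√1157/7 (w = -(-4)*√((-1)² + (-34)²)/7 = -(-4)*√(1 + 1156)/7 = -(-4)*√1157/7 = 4*√1157/7 ≈ 19.437)
N = 4*√1157/7 ≈ 19.437
(-17 + 22*18) - N = (-17 + 22*18) - 4*√1157/7 = (-17 + 396) - 4*√1157/7 = 379 - 4*√1157/7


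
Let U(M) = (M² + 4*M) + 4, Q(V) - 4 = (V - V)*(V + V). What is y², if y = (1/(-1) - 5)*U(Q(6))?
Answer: 46656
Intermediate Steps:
Q(V) = 4 (Q(V) = 4 + (V - V)*(V + V) = 4 + 0*(2*V) = 4 + 0 = 4)
U(M) = 4 + M² + 4*M
y = -216 (y = (1/(-1) - 5)*(4 + 4² + 4*4) = (-1 - 5)*(4 + 16 + 16) = -6*36 = -216)
y² = (-216)² = 46656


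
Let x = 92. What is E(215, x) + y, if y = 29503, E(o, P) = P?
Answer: 29595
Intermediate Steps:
E(215, x) + y = 92 + 29503 = 29595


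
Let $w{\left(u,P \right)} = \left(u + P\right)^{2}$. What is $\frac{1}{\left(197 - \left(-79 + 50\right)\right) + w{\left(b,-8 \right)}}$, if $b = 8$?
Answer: $\frac{1}{226} \approx 0.0044248$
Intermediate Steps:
$w{\left(u,P \right)} = \left(P + u\right)^{2}$
$\frac{1}{\left(197 - \left(-79 + 50\right)\right) + w{\left(b,-8 \right)}} = \frac{1}{\left(197 - \left(-79 + 50\right)\right) + \left(-8 + 8\right)^{2}} = \frac{1}{\left(197 - -29\right) + 0^{2}} = \frac{1}{\left(197 + 29\right) + 0} = \frac{1}{226 + 0} = \frac{1}{226}$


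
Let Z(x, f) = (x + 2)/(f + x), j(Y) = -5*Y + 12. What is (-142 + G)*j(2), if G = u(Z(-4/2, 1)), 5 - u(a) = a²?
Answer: -274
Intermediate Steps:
j(Y) = 12 - 5*Y
Z(x, f) = (2 + x)/(f + x)
u(a) = 5 - a²
G = 5 (G = 5 - ((2 - 4/2)/(1 - 4/2))² = 5 - ((2 - 4*½)/(1 - 4*½))² = 5 - ((2 - 2)/(1 - 2))² = 5 - (0/(-1))² = 5 - (-1*0)² = 5 - 1*0² = 5 - 1*0 = 5 + 0 = 5)
(-142 + G)*j(2) = (-142 + 5)*(12 - 5*2) = -137*(12 - 10) = -137*2 = -274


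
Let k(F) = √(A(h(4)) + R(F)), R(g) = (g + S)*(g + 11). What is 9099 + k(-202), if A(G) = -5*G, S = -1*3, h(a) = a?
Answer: 9099 + √39135 ≈ 9296.8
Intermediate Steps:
S = -3
R(g) = (-3 + g)*(11 + g) (R(g) = (g - 3)*(g + 11) = (-3 + g)*(11 + g))
k(F) = √(-53 + F² + 8*F) (k(F) = √(-5*4 + (-33 + F² + 8*F)) = √(-20 + (-33 + F² + 8*F)) = √(-53 + F² + 8*F))
9099 + k(-202) = 9099 + √(-53 + (-202)² + 8*(-202)) = 9099 + √(-53 + 40804 - 1616) = 9099 + √39135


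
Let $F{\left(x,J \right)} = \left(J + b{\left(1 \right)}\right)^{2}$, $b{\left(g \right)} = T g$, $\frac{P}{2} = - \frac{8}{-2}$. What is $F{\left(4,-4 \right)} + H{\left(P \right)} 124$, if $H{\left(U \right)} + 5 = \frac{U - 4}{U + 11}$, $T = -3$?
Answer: $- \frac{10353}{19} \approx -544.89$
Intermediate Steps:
$P = 8$ ($P = 2 \left(- \frac{8}{-2}\right) = 2 \left(\left(-8\right) \left(- \frac{1}{2}\right)\right) = 2 \cdot 4 = 8$)
$b{\left(g \right)} = - 3 g$
$F{\left(x,J \right)} = \left(-3 + J\right)^{2}$ ($F{\left(x,J \right)} = \left(J - 3\right)^{2} = \left(-3 + J\right)^{2}$)
$H{\left(U \right)} = -5 + \frac{-4 + U}{11 + U}$ ($H{\left(U \right)} = -5 + \frac{U - 4}{U + 11} = -5 + \frac{-4 + U}{11 + U}$)
$F{\left(4,-4 \right)} + H{\left(P \right)} 124 = \left(-3 - 4\right)^{2} + \frac{-59 - 32}{11 + 8} \cdot 124 = \left(-7\right)^{2} + \frac{-59 - 32}{19} \cdot 124 = 49 + \frac{1}{19} \left(-91\right) 124 = 49 - \frac{11284}{19} = - \frac{10353}{19}$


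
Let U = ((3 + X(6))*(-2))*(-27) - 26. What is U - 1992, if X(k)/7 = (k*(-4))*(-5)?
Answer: 43504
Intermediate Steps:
X(k) = 140*k (X(k) = 7*((k*(-4))*(-5)) = 7*(-4*k*(-5)) = 7*(20*k) = 140*k)
U = 45496 (U = ((3 + 140*6)*(-2))*(-27) - 26 = ((3 + 840)*(-2))*(-27) - 26 = (843*(-2))*(-27) - 26 = -1686*(-27) - 26 = 45522 - 26 = 45496)
U - 1992 = 45496 - 1992 = 43504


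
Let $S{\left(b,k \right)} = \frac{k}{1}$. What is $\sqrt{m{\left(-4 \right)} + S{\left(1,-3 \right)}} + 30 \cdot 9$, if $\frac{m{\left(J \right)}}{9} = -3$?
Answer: $270 + i \sqrt{30} \approx 270.0 + 5.4772 i$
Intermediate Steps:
$S{\left(b,k \right)} = k$ ($S{\left(b,k \right)} = k 1 = k$)
$m{\left(J \right)} = -27$ ($m{\left(J \right)} = 9 \left(-3\right) = -27$)
$\sqrt{m{\left(-4 \right)} + S{\left(1,-3 \right)}} + 30 \cdot 9 = \sqrt{-27 - 3} + 30 \cdot 9 = \sqrt{-30} + 270 = i \sqrt{30} + 270 = 270 + i \sqrt{30}$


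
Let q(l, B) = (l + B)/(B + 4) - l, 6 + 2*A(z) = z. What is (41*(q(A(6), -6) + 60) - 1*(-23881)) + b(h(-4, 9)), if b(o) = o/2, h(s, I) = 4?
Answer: 26466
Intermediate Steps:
b(o) = o/2 (b(o) = o*(1/2) = o/2)
A(z) = -3 + z/2
q(l, B) = -l + (B + l)/(4 + B) (q(l, B) = (B + l)/(4 + B) - l = -l + (B + l)/(4 + B))
(41*(q(A(6), -6) + 60) - 1*(-23881)) + b(h(-4, 9)) = (41*((-6 - 3*(-3 + (1/2)*6) - 1*(-6)*(-3 + (1/2)*6))/(4 - 6) + 60) - 1*(-23881)) + (1/2)*4 = (41*((-6 - 3*(-3 + 3) - 1*(-6)*(-3 + 3))/(-2) + 60) + 23881) + 2 = (41*(-(-6 - 3*0 - 1*(-6)*0)/2 + 60) + 23881) + 2 = (41*(-(-6 + 0 + 0)/2 + 60) + 23881) + 2 = (41*(-1/2*(-6) + 60) + 23881) + 2 = (41*(3 + 60) + 23881) + 2 = (41*63 + 23881) + 2 = (2583 + 23881) + 2 = 26464 + 2 = 26466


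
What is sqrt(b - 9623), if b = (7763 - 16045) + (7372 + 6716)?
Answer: I*sqrt(3817) ≈ 61.782*I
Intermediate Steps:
b = 5806 (b = -8282 + 14088 = 5806)
sqrt(b - 9623) = sqrt(5806 - 9623) = sqrt(-3817) = I*sqrt(3817)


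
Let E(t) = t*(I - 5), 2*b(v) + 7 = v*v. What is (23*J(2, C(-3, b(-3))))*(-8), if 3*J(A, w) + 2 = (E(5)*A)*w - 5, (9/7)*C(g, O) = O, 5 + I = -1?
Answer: 153272/27 ≈ 5676.7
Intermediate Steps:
b(v) = -7/2 + v²/2 (b(v) = -7/2 + (v*v)/2 = -7/2 + v²/2)
I = -6 (I = -5 - 1 = -6)
C(g, O) = 7*O/9
E(t) = -11*t (E(t) = t*(-6 - 5) = t*(-11) = -11*t)
J(A, w) = -7/3 - 55*A*w/3 (J(A, w) = -⅔ + (((-11*5)*A)*w - 5)/3 = -⅔ + ((-55*A)*w - 5)/3 = -⅔ + (-55*A*w - 5)/3 = -⅔ + (-5 - 55*A*w)/3 = -⅔ + (-5/3 - 55*A*w/3) = -7/3 - 55*A*w/3)
(23*J(2, C(-3, b(-3))))*(-8) = (23*(-7/3 - 55/3*2*7*(-7/2 + (½)*(-3)²)/9))*(-8) = (23*(-7/3 - 55/3*2*7*(-7/2 + (½)*9)/9))*(-8) = (23*(-7/3 - 55/3*2*7*(-7/2 + 9/2)/9))*(-8) = (23*(-7/3 - 55/3*2*(7/9)*1))*(-8) = (23*(-7/3 - 55/3*2*7/9))*(-8) = (23*(-7/3 - 770/27))*(-8) = (23*(-833/27))*(-8) = -19159/27*(-8) = 153272/27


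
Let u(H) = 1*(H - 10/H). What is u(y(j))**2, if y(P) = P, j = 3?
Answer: 1/9 ≈ 0.11111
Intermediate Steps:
u(H) = H - 10/H
u(y(j))**2 = (3 - 10/3)**2 = (-1/3)**2 = 1/9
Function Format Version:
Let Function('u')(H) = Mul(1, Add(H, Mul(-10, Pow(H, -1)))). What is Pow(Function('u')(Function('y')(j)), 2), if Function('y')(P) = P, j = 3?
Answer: Rational(1, 9) ≈ 0.11111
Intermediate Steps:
Function('u')(H) = Add(H, Mul(-10, Pow(H, -1)))
Pow(Function('u')(Function('y')(j)), 2) = Pow(Add(3, Mul(-10, Pow(3, -1))), 2) = Pow(Add(3, Mul(-10, Rational(1, 3))), 2) = Pow(Add(3, Rational(-10, 3)), 2) = Pow(Rational(-1, 3), 2) = Rational(1, 9)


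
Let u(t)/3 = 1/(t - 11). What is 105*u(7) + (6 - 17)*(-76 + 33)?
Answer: 1577/4 ≈ 394.25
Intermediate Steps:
u(t) = 3/(-11 + t) (u(t) = 3/(t - 11) = 3/(-11 + t))
105*u(7) + (6 - 17)*(-76 + 33) = 105*(3/(-11 + 7)) + (6 - 17)*(-76 + 33) = 105*(3/(-4)) - 11*(-43) = 105*(3*(-1/4)) + 473 = 105*(-3/4) + 473 = -315/4 + 473 = 1577/4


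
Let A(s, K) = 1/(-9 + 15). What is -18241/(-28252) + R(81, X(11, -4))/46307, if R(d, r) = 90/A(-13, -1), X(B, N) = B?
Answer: 859942067/1308265364 ≈ 0.65731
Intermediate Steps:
A(s, K) = 1/6
R(d, r) = 540 (R(d, r) = 90/(1/6) = 90*6 = 540)
-18241/(-28252) + R(81, X(11, -4))/46307 = -18241/(-28252) + 540/46307 = -18241*(-1/28252) + 540*(1/46307) = 18241/28252 + 540/46307 = 859942067/1308265364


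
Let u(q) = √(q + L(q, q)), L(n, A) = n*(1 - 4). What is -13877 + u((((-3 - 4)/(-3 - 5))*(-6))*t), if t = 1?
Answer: -13877 + √42/2 ≈ -13874.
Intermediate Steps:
L(n, A) = -3*n (L(n, A) = n*(-3) = -3*n)
u(q) = √2*√(-q) (u(q) = √(q - 3*q) = √(-2*q) = √2*√(-q))
-13877 + u((((-3 - 4)/(-3 - 5))*(-6))*t) = -13877 + √2*√(-((-3 - 4)/(-3 - 5))*(-6)) = -13877 + √2*√(--7/(-8)*(-6)) = -13877 + √2*√(--7*(-⅛)*(-6)) = -13877 + √2*√(-(7/8)*(-6)) = -13877 + √2*√(-(-21)/4) = -13877 + √2*√(-1*(-21/4)) = -13877 + √2*√(21/4) = -13877 + √2*(√21/2) = -13877 + √42/2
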